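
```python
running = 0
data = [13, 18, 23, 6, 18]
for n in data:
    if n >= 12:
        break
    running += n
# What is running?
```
Trace:
  running=0
  running=0, n=13

Final answer: 0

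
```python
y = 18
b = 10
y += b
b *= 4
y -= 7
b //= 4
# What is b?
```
Trace:
  y=18
  y=18, b=10
  y=28, b=10
  y=28, b=40
  y=21, b=40
  y=21, b=10

Final answer: 10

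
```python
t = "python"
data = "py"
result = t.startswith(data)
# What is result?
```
Trace:
  t='python'
  t='python', data='py'
  t='python', data='py', result=True

Final answer: True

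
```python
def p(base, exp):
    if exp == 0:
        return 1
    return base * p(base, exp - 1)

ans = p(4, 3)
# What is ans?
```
Call trace:
p(base=4, exp=3)
  p(base=4, exp=2)
    p(base=4, exp=1)
      p(base=4, exp=0)
      -> return 1
    -> return 4
  -> return 16
-> return 64

Final answer: 64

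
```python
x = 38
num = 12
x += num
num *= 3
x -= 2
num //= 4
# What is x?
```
Trace:
  x=38
  x=38, num=12
  x=50, num=12
  x=50, num=36
  x=48, num=36
  x=48, num=9

Final answer: 48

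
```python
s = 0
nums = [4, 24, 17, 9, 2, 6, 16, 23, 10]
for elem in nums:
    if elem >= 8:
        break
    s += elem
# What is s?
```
Trace:
  s=0
  s=4, elem=4
  s=4, elem=24

Final answer: 4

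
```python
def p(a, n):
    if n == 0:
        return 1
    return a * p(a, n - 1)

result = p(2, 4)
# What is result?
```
Call trace:
p(a=2, n=4)
  p(a=2, n=3)
    p(a=2, n=2)
      p(a=2, n=1)
        p(a=2, n=0)
        -> return 1
      -> return 2
    -> return 4
  -> return 8
-> return 16

Final answer: 16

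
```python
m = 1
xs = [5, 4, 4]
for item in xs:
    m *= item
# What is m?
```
Trace:
  m=1
  m=5, item=5
  m=20, item=4
  m=80, item=4

Final answer: 80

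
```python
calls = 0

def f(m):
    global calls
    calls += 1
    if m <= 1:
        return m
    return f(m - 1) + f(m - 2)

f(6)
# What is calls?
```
Call trace (a repeated sub-call is expanded the first time; later identical calls just restate its return value):
f(m=6)
  f(m=5)
    f(m=4)
      f(m=3)
        f(m=2)
          f(m=1)
          -> return 1
          f(m=0)
          -> return 0
        -> return 1
        f(m=1)
        -> return 1
      -> return 2
      f(m=2) -> return 1  (same call as traced above)
    -> return 3
    f(m=3) -> return 2  (same call as traced above)
  -> return 5
  f(m=4) -> return 3  (same call as traced above)
-> return 8

calls is incremented once per call, so count the calls in each subtree. Let C(m) = number of calls made by f(m).
C(0) = C(1) = 1 (base case, no recursion); C(m) = 1 + C(m - 1) + C(m - 2) otherwise.
C(2) = 1 + C(1) + C(0) = 1 + 1 + 1 = 3
C(3) = 1 + C(2) + C(1) = 1 + 3 + 1 = 5
C(4) = 1 + C(3) + C(2) = 1 + 5 + 3 = 9
C(5) = 1 + C(4) + C(3) = 1 + 9 + 5 = 15
C(6) = 1 + C(5) + C(4) = 1 + 15 + 9 = 25
calls = C(6) = 25

Final answer: 25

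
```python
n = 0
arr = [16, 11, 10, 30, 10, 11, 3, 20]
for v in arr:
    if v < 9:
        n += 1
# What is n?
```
Trace:
  n=0
  n=0, v=16
  n=0, v=11
  n=0, v=10
  n=0, v=30
  n=0, v=10
  n=0, v=11
  n=1, v=3
  n=1, v=20

Final answer: 1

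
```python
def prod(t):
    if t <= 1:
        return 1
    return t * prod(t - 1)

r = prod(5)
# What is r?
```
Call trace:
prod(t=5)
  prod(t=4)
    prod(t=3)
      prod(t=2)
        prod(t=1)
        -> return 1
      -> return 2
    -> return 6
  -> return 24
-> return 120

Final answer: 120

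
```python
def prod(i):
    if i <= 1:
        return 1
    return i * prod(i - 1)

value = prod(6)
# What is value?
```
Call trace:
prod(i=6)
  prod(i=5)
    prod(i=4)
      prod(i=3)
        prod(i=2)
          prod(i=1)
          -> return 1
        -> return 2
      -> return 6
    -> return 24
  -> return 120
-> return 720

Final answer: 720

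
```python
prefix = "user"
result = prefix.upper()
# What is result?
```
Trace:
  prefix='user'
  prefix='user', result='USER'

Final answer: 'USER'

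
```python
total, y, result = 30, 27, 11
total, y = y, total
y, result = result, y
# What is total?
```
Trace:
  total=30, y=27, result=11
  total=27, y=30, result=11
  total=27, y=11, result=30

Final answer: 27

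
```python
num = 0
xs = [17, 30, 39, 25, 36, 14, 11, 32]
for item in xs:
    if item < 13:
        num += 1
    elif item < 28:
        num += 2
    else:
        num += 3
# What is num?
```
Trace:
  num=0
  num=2, item=17
  num=5, item=30
  num=8, item=39
  num=10, item=25
  num=13, item=36
  num=15, item=14
  num=16, item=11
  num=19, item=32

Final answer: 19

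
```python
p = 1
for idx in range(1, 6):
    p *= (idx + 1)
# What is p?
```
Trace:
  p=1
  p=2, idx=1
  p=6, idx=2
  p=24, idx=3
  p=120, idx=4
  p=720, idx=5

Final answer: 720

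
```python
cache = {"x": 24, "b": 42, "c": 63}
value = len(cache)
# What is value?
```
Trace:
  cache={'x': 24, 'b': 42, 'c': 63}
  cache={'x': 24, 'b': 42, 'c': 63}, value=3

Final answer: 3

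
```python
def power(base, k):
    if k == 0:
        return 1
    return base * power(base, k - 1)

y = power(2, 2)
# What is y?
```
Call trace:
power(base=2, k=2)
  power(base=2, k=1)
    power(base=2, k=0)
    -> return 1
  -> return 2
-> return 4

Final answer: 4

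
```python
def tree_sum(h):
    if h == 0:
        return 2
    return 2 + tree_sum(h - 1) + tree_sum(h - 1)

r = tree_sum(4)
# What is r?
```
Call trace (a repeated sub-call is expanded the first time; later identical calls just restate its return value):
tree_sum(h=4)
  tree_sum(h=3)
    tree_sum(h=2)
      tree_sum(h=1)
        tree_sum(h=0)
        -> return 2
        tree_sum(h=0)
        -> return 2
      -> return 6
      tree_sum(h=1) -> return 6  (same call as traced above)
    -> return 14
    tree_sum(h=2) -> return 14  (same call as traced above)
  -> return 30
  tree_sum(h=3) -> return 30  (same call as traced above)
-> return 62

Final answer: 62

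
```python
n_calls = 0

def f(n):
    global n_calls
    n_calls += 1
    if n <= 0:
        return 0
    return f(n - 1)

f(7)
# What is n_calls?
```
Call trace:
f(n=7)
  f(n=6)
    f(n=5)
      f(n=4)
        f(n=3)
          f(n=2)
            f(n=1)
              f(n=0)
              -> return 0
            -> return 0
          -> return 0
        -> return 0
      -> return 0
    -> return 0
  -> return 0
-> return 0

n_calls is incremented once per call. f is entered once for each n = 7, 6, 5, 4, 3, 2, 1, 0 (the n <= 0 call returns without recursing), i.e. 7 + 1 calls.
n_calls = 8

Final answer: 8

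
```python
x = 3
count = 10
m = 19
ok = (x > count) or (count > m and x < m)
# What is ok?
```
Trace:
  x=3
  x=3, count=10
  x=3, count=10, m=19
  x=3, count=10, m=19, ok=False

Final answer: False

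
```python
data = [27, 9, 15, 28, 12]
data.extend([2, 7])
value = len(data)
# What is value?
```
Trace:
  data=[27, 9, 15, 28, 12]
  data=[27, 9, 15, 28, 12, 2, 7]
  data=[27, 9, 15, 28, 12, 2, 7], value=7

Final answer: 7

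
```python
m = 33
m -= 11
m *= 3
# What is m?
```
Trace:
  m=33
  m=22
  m=66

Final answer: 66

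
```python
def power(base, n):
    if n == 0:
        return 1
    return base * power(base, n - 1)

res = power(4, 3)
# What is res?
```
Call trace:
power(base=4, n=3)
  power(base=4, n=2)
    power(base=4, n=1)
      power(base=4, n=0)
      -> return 1
    -> return 4
  -> return 16
-> return 64

Final answer: 64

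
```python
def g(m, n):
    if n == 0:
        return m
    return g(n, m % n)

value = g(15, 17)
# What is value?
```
Call trace:
g(m=15, n=17)
  g(m=17, n=15)
    g(m=15, n=2)
      g(m=2, n=1)
        g(m=1, n=0)
        -> return 1
      -> return 1
    -> return 1
  -> return 1
-> return 1

Final answer: 1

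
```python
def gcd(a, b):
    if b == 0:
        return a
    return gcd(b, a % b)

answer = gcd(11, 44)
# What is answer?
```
Call trace:
gcd(a=11, b=44)
  gcd(a=44, b=11)
    gcd(a=11, b=0)
    -> return 11
  -> return 11
-> return 11

Final answer: 11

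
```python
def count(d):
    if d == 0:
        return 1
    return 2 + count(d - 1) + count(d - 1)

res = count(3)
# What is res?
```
Call trace (a repeated sub-call is expanded the first time; later identical calls just restate its return value):
count(d=3)
  count(d=2)
    count(d=1)
      count(d=0)
      -> return 1
      count(d=0)
      -> return 1
    -> return 4
    count(d=1) -> return 4  (same call as traced above)
  -> return 10
  count(d=2) -> return 10  (same call as traced above)
-> return 22

Final answer: 22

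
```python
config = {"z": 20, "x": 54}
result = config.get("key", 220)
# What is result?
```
Trace:
  config={'z': 20, 'x': 54}
  config={'z': 20, 'x': 54}, result=220

Final answer: 220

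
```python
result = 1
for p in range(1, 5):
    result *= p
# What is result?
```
Trace:
  result=1
  result=1, p=1
  result=2, p=2
  result=6, p=3
  result=24, p=4

Final answer: 24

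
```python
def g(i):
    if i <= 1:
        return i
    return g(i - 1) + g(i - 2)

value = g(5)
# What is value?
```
Call trace (a repeated sub-call is expanded the first time; later identical calls just restate its return value):
g(i=5)
  g(i=4)
    g(i=3)
      g(i=2)
        g(i=1)
        -> return 1
        g(i=0)
        -> return 0
      -> return 1
      g(i=1)
      -> return 1
    -> return 2
    g(i=2) -> return 1  (same call as traced above)
  -> return 3
  g(i=3) -> return 2  (same call as traced above)
-> return 5

Final answer: 5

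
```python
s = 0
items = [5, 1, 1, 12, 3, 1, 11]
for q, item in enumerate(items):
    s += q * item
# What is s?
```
Trace:
  s=0
  s=0, q=0, item=5
  s=1, q=1, item=1
  s=3, q=2, item=1
  s=39, q=3, item=12
  s=51, q=4, item=3
  s=56, q=5, item=1
  s=122, q=6, item=11

Final answer: 122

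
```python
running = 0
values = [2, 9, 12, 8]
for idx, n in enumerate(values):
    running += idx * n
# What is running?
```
Trace:
  running=0
  running=0, idx=0, n=2
  running=9, idx=1, n=9
  running=33, idx=2, n=12
  running=57, idx=3, n=8

Final answer: 57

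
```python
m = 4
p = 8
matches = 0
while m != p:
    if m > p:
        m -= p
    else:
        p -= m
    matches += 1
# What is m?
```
Trace:
  m=4
  m=4, p=8
  m=4, p=8, matches=0
  m=4, p=4, matches=1

Final answer: 4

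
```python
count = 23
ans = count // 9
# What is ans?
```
Trace:
  count=23
  count=23, ans=2

Final answer: 2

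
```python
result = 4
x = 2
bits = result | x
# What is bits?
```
Trace:
  result=4
  result=4, x=2
  result=4, x=2, bits=6

Final answer: 6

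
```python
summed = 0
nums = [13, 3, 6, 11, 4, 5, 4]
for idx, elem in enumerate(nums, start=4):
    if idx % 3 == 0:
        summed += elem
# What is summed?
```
Trace:
  summed=0
  summed=0, idx=4, elem=13
  summed=0, idx=5, elem=3
  summed=6, idx=6, elem=6
  summed=6, idx=7, elem=11
  summed=6, idx=8, elem=4
  summed=11, idx=9, elem=5
  summed=11, idx=10, elem=4

Final answer: 11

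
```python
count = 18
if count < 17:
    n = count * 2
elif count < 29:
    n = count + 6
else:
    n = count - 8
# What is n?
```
Trace:
  count=18
  count=18, n=24

Final answer: 24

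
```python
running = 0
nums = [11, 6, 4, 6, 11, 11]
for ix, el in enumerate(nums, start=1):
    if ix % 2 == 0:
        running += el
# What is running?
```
Trace:
  running=0
  running=0, ix=1, el=11
  running=6, ix=2, el=6
  running=6, ix=3, el=4
  running=12, ix=4, el=6
  running=12, ix=5, el=11
  running=23, ix=6, el=11

Final answer: 23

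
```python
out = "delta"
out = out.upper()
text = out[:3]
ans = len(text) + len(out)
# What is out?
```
Trace:
  out='delta'
  out='DELTA'
  out='DELTA', text='DEL'
  out='DELTA', text='DEL', ans=8

Final answer: 'DELTA'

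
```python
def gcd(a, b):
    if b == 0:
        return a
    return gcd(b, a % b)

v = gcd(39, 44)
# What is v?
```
Call trace:
gcd(a=39, b=44)
  gcd(a=44, b=39)
    gcd(a=39, b=5)
      gcd(a=5, b=4)
        gcd(a=4, b=1)
          gcd(a=1, b=0)
          -> return 1
        -> return 1
      -> return 1
    -> return 1
  -> return 1
-> return 1

Final answer: 1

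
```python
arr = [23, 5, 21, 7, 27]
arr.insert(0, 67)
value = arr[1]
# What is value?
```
Trace:
  arr=[23, 5, 21, 7, 27]
  arr=[67, 23, 5, 21, 7, 27]
  arr=[67, 23, 5, 21, 7, 27], value=23

Final answer: 23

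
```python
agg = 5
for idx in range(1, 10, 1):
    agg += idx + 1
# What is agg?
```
Trace:
  agg=5
  agg=7, idx=1
  agg=10, idx=2
  agg=14, idx=3
  agg=19, idx=4
  agg=25, idx=5
  agg=32, idx=6
  agg=40, idx=7
  agg=49, idx=8
  agg=59, idx=9

Final answer: 59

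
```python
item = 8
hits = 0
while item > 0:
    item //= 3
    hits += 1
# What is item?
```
Trace:
  item=8
  item=8, hits=0
  item=2, hits=1
  item=0, hits=2

Final answer: 0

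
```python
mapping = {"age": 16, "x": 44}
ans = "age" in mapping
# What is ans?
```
Trace:
  mapping={'age': 16, 'x': 44}
  mapping={'age': 16, 'x': 44}, ans=True

Final answer: True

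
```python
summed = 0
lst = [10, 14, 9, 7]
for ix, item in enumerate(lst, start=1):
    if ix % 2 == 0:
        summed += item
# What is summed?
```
Trace:
  summed=0
  summed=0, ix=1, item=10
  summed=14, ix=2, item=14
  summed=14, ix=3, item=9
  summed=21, ix=4, item=7

Final answer: 21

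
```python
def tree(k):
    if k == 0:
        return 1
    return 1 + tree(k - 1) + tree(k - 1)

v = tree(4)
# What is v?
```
Call trace (a repeated sub-call is expanded the first time; later identical calls just restate its return value):
tree(k=4)
  tree(k=3)
    tree(k=2)
      tree(k=1)
        tree(k=0)
        -> return 1
        tree(k=0)
        -> return 1
      -> return 3
      tree(k=1) -> return 3  (same call as traced above)
    -> return 7
    tree(k=2) -> return 7  (same call as traced above)
  -> return 15
  tree(k=3) -> return 15  (same call as traced above)
-> return 31

Final answer: 31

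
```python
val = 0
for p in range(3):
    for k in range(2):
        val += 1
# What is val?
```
Trace:
  val=0
  val=1, p=0, k=0
  val=2, p=0, k=1
  val=3, p=1, k=0
  val=4, p=1, k=1
  val=5, p=2, k=0
  val=6, p=2, k=1

Final answer: 6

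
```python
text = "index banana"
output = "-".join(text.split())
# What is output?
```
Trace:
  text='index banana'
  text='index banana', output='index-banana'

Final answer: 'index-banana'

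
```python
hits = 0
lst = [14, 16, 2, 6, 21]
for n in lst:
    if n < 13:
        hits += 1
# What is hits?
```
Trace:
  hits=0
  hits=0, n=14
  hits=0, n=16
  hits=1, n=2
  hits=2, n=6
  hits=2, n=21

Final answer: 2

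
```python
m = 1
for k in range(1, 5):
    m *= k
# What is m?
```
Trace:
  m=1
  m=1, k=1
  m=2, k=2
  m=6, k=3
  m=24, k=4

Final answer: 24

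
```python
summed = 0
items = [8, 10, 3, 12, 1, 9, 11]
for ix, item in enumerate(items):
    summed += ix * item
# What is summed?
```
Trace:
  summed=0
  summed=0, ix=0, item=8
  summed=10, ix=1, item=10
  summed=16, ix=2, item=3
  summed=52, ix=3, item=12
  summed=56, ix=4, item=1
  summed=101, ix=5, item=9
  summed=167, ix=6, item=11

Final answer: 167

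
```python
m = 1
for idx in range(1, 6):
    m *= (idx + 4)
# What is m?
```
Trace:
  m=1
  m=5, idx=1
  m=30, idx=2
  m=210, idx=3
  m=1680, idx=4
  m=15120, idx=5

Final answer: 15120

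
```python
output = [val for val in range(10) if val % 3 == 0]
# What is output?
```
Trace:
  val=0
  val=1
  val=2
  val=3
  val=4
  val=5
  val=6
  val=7
  val=8
  val=9
  output=[0, 3, 6, 9]

Final answer: [0, 3, 6, 9]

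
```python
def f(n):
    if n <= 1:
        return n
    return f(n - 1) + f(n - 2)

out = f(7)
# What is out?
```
Call trace (a repeated sub-call is expanded the first time; later identical calls just restate its return value):
f(n=7)
  f(n=6)
    f(n=5)
      f(n=4)
        f(n=3)
          f(n=2)
            f(n=1)
            -> return 1
            f(n=0)
            -> return 0
          -> return 1
          f(n=1)
          -> return 1
        -> return 2
        f(n=2) -> return 1  (same call as traced above)
      -> return 3
      f(n=3) -> return 2  (same call as traced above)
    -> return 5
    f(n=4) -> return 3  (same call as traced above)
  -> return 8
  f(n=5) -> return 5  (same call as traced above)
-> return 13

Final answer: 13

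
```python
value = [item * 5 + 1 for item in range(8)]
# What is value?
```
Trace:
  item=0
  item=1
  item=2
  item=3
  item=4
  item=5
  item=6
  item=7
  value=[1, 6, 11, 16, 21, 26, 31, 36]

Final answer: [1, 6, 11, 16, 21, 26, 31, 36]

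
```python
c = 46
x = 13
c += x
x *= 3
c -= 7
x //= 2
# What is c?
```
Trace:
  c=46
  c=46, x=13
  c=59, x=13
  c=59, x=39
  c=52, x=39
  c=52, x=19

Final answer: 52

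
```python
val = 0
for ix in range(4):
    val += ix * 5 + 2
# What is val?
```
Trace:
  val=0
  val=2, ix=0
  val=9, ix=1
  val=21, ix=2
  val=38, ix=3

Final answer: 38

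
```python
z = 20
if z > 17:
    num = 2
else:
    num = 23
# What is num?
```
Trace:
  z=20
  z=20, num=2

Final answer: 2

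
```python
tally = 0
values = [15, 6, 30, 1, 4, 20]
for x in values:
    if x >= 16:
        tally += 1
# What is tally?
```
Trace:
  tally=0
  tally=0, x=15
  tally=0, x=6
  tally=1, x=30
  tally=1, x=1
  tally=1, x=4
  tally=2, x=20

Final answer: 2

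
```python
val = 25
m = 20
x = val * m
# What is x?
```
Trace:
  val=25
  val=25, m=20
  val=25, m=20, x=500

Final answer: 500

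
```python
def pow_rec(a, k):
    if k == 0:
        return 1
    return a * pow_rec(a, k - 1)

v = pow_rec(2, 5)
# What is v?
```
Call trace:
pow_rec(a=2, k=5)
  pow_rec(a=2, k=4)
    pow_rec(a=2, k=3)
      pow_rec(a=2, k=2)
        pow_rec(a=2, k=1)
          pow_rec(a=2, k=0)
          -> return 1
        -> return 2
      -> return 4
    -> return 8
  -> return 16
-> return 32

Final answer: 32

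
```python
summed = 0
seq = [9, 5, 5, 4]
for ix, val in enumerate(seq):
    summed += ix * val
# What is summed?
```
Trace:
  summed=0
  summed=0, ix=0, val=9
  summed=5, ix=1, val=5
  summed=15, ix=2, val=5
  summed=27, ix=3, val=4

Final answer: 27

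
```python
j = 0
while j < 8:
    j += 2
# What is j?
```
Trace:
  j=0
  j=2
  j=4
  j=6
  j=8

Final answer: 8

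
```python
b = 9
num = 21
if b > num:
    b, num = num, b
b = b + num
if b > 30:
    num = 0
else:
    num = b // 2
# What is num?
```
Trace:
  b=9
  b=9, num=21
  b=9, num=21
  b=30, num=21
  b=30, num=15

Final answer: 15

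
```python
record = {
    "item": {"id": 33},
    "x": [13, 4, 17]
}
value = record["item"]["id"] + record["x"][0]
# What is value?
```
Trace:
  record={'item': {'id': 33}, 'x': [13, 4, 17]}
  record={'item': {'id': 33}, 'x': [13, 4, 17]}, value=46

Final answer: 46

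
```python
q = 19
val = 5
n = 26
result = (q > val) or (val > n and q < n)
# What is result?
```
Trace:
  q=19
  q=19, val=5
  q=19, val=5, n=26
  q=19, val=5, n=26, result=True

Final answer: True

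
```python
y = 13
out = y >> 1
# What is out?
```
Trace:
  y=13
  y=13, out=6

Final answer: 6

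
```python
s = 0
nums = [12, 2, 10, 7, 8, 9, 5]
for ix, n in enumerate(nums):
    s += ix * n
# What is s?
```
Trace:
  s=0
  s=0, ix=0, n=12
  s=2, ix=1, n=2
  s=22, ix=2, n=10
  s=43, ix=3, n=7
  s=75, ix=4, n=8
  s=120, ix=5, n=9
  s=150, ix=6, n=5

Final answer: 150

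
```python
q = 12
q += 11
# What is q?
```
Trace:
  q=12
  q=23

Final answer: 23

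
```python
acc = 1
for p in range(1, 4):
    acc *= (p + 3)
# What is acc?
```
Trace:
  acc=1
  acc=4, p=1
  acc=20, p=2
  acc=120, p=3

Final answer: 120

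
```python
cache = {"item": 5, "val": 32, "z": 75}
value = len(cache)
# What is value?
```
Trace:
  cache={'item': 5, 'val': 32, 'z': 75}
  cache={'item': 5, 'val': 32, 'z': 75}, value=3

Final answer: 3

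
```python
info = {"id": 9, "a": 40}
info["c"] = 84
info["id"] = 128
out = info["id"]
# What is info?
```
Trace:
  info={'id': 9, 'a': 40}
  info={'id': 9, 'a': 40, 'c': 84}
  info={'id': 128, 'a': 40, 'c': 84}
  info={'id': 128, 'a': 40, 'c': 84}, out=128

Final answer: {'id': 128, 'a': 40, 'c': 84}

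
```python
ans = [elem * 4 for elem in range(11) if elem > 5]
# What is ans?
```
Trace:
  elem=0
  elem=1
  elem=2
  elem=3
  elem=4
  elem=5
  elem=6
  elem=7
  elem=8
  elem=9
  elem=10
  ans=[24, 28, 32, 36, 40]

Final answer: [24, 28, 32, 36, 40]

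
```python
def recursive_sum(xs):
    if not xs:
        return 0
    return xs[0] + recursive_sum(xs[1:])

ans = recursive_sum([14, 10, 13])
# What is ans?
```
Call trace:
recursive_sum(xs=[14, 10, 13])
  recursive_sum(xs=[10, 13])
    recursive_sum(xs=[13])
      recursive_sum(xs=[])
      -> return 0
    -> return 13
  -> return 23
-> return 37

Final answer: 37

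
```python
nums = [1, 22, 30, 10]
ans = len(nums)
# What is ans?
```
Trace:
  nums=[1, 22, 30, 10]
  nums=[1, 22, 30, 10], ans=4

Final answer: 4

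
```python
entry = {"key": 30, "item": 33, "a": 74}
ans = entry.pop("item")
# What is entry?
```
Trace:
  entry={'key': 30, 'item': 33, 'a': 74}
  entry={'key': 30, 'a': 74}, ans=33

Final answer: {'key': 30, 'a': 74}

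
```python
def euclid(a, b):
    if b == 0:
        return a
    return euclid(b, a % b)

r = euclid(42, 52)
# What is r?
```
Call trace:
euclid(a=42, b=52)
  euclid(a=52, b=42)
    euclid(a=42, b=10)
      euclid(a=10, b=2)
        euclid(a=2, b=0)
        -> return 2
      -> return 2
    -> return 2
  -> return 2
-> return 2

Final answer: 2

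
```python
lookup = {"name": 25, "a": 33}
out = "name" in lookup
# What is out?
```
Trace:
  lookup={'name': 25, 'a': 33}
  lookup={'name': 25, 'a': 33}, out=True

Final answer: True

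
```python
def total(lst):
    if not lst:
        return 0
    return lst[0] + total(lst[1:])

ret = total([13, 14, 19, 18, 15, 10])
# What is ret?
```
Call trace:
total(lst=[13, 14, 19, 18, 15, 10])
  total(lst=[14, 19, 18, 15, 10])
    total(lst=[19, 18, 15, 10])
      total(lst=[18, 15, 10])
        total(lst=[15, 10])
          total(lst=[10])
            total(lst=[])
            -> return 0
          -> return 10
        -> return 25
      -> return 43
    -> return 62
  -> return 76
-> return 89

Final answer: 89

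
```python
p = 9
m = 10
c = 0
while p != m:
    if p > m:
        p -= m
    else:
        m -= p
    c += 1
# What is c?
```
Trace:
  p=9
  p=9, m=10
  p=9, m=10, c=0
  p=9, m=1, c=1
  p=8, m=1, c=2
  p=7, m=1, c=3
  p=6, m=1, c=4
  p=5, m=1, c=5
  p=4, m=1, c=6
  p=3, m=1, c=7
  p=2, m=1, c=8
  p=1, m=1, c=9

Final answer: 9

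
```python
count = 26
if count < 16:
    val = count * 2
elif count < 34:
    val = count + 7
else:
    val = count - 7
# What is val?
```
Trace:
  count=26
  count=26, val=33

Final answer: 33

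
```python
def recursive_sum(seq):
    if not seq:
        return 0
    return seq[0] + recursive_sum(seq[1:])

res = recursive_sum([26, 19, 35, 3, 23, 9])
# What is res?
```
Call trace:
recursive_sum(seq=[26, 19, 35, 3, 23, 9])
  recursive_sum(seq=[19, 35, 3, 23, 9])
    recursive_sum(seq=[35, 3, 23, 9])
      recursive_sum(seq=[3, 23, 9])
        recursive_sum(seq=[23, 9])
          recursive_sum(seq=[9])
            recursive_sum(seq=[])
            -> return 0
          -> return 9
        -> return 32
      -> return 35
    -> return 70
  -> return 89
-> return 115

Final answer: 115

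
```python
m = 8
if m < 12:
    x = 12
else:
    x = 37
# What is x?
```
Trace:
  m=8
  m=8, x=12

Final answer: 12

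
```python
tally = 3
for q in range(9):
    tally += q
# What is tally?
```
Trace:
  tally=3
  tally=3, q=0
  tally=4, q=1
  tally=6, q=2
  tally=9, q=3
  tally=13, q=4
  tally=18, q=5
  tally=24, q=6
  tally=31, q=7
  tally=39, q=8

Final answer: 39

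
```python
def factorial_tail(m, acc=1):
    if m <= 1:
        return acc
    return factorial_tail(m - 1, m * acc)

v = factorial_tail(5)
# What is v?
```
Call trace:
factorial_tail(m=5, acc=1)
  factorial_tail(m=4, acc=5)
    factorial_tail(m=3, acc=20)
      factorial_tail(m=2, acc=60)
        factorial_tail(m=1, acc=120)
        -> return 120
      -> return 120
    -> return 120
  -> return 120
-> return 120

Final answer: 120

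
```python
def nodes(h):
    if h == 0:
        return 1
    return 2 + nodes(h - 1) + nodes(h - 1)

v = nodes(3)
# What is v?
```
Call trace (a repeated sub-call is expanded the first time; later identical calls just restate its return value):
nodes(h=3)
  nodes(h=2)
    nodes(h=1)
      nodes(h=0)
      -> return 1
      nodes(h=0)
      -> return 1
    -> return 4
    nodes(h=1) -> return 4  (same call as traced above)
  -> return 10
  nodes(h=2) -> return 10  (same call as traced above)
-> return 22

Final answer: 22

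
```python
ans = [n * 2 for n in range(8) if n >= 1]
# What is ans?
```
Trace:
  n=0
  n=1
  n=2
  n=3
  n=4
  n=5
  n=6
  n=7
  ans=[2, 4, 6, 8, 10, 12, 14]

Final answer: [2, 4, 6, 8, 10, 12, 14]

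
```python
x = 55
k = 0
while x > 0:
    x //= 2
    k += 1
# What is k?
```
Trace:
  x=55
  x=55, k=0
  x=27, k=1
  x=13, k=2
  x=6, k=3
  x=3, k=4
  x=1, k=5
  x=0, k=6

Final answer: 6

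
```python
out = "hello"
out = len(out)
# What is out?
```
Trace:
  out='hello'
  out=5

Final answer: 5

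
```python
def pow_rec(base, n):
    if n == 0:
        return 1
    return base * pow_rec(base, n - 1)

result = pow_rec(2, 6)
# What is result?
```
Call trace:
pow_rec(base=2, n=6)
  pow_rec(base=2, n=5)
    pow_rec(base=2, n=4)
      pow_rec(base=2, n=3)
        pow_rec(base=2, n=2)
          pow_rec(base=2, n=1)
            pow_rec(base=2, n=0)
            -> return 1
          -> return 2
        -> return 4
      -> return 8
    -> return 16
  -> return 32
-> return 64

Final answer: 64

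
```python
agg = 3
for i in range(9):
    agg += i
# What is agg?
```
Trace:
  agg=3
  agg=3, i=0
  agg=4, i=1
  agg=6, i=2
  agg=9, i=3
  agg=13, i=4
  agg=18, i=5
  agg=24, i=6
  agg=31, i=7
  agg=39, i=8

Final answer: 39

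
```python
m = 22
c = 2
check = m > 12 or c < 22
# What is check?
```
Trace:
  m=22
  m=22, c=2
  m=22, c=2, check=True

Final answer: True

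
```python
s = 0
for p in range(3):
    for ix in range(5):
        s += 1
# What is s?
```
Trace:
  s=0
  s=1, p=0, ix=0
  s=2, p=0, ix=1
  s=3, p=0, ix=2
  s=4, p=0, ix=3
  s=5, p=0, ix=4
  s=6, p=1, ix=0
  s=7, p=1, ix=1
  s=8, p=1, ix=2
  s=9, p=1, ix=3
  s=10, p=1, ix=4
  s=11, p=2, ix=0
  s=12, p=2, ix=1
  s=13, p=2, ix=2
  s=14, p=2, ix=3
  s=15, p=2, ix=4

Final answer: 15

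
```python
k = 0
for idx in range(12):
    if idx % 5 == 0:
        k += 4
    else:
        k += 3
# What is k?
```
Trace:
  k=0
  k=4, idx=0
  k=7, idx=1
  k=10, idx=2
  k=13, idx=3
  k=16, idx=4
  k=20, idx=5
  k=23, idx=6
  k=26, idx=7
  k=29, idx=8
  k=32, idx=9
  k=36, idx=10
  k=39, idx=11

Final answer: 39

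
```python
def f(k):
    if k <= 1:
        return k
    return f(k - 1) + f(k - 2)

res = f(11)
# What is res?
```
Call trace (a repeated sub-call is expanded the first time; later identical calls just restate its return value):
f(k=11)
  f(k=10)
    f(k=9)
      f(k=8)
        f(k=7)
          f(k=6)
            f(k=5)
              f(k=4)
                f(k=3)
                  f(k=2)
                    f(k=1)
                    -> return 1
                    f(k=0)
                    -> return 0
                  -> return 1
                  f(k=1)
                  -> return 1
                -> return 2
                f(k=2) -> return 1  (same call as traced above)
              -> return 3
              f(k=3) -> return 2  (same call as traced above)
            -> return 5
            f(k=4) -> return 3  (same call as traced above)
          -> return 8
          f(k=5) -> return 5  (same call as traced above)
        -> return 13
        f(k=6) -> return 8  (same call as traced above)
      -> return 21
      f(k=7) -> return 13  (same call as traced above)
    -> return 34
    f(k=8) -> return 21  (same call as traced above)
  -> return 55
  f(k=9) -> return 34  (same call as traced above)
-> return 89

Final answer: 89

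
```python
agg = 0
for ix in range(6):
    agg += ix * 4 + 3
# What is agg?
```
Trace:
  agg=0
  agg=3, ix=0
  agg=10, ix=1
  agg=21, ix=2
  agg=36, ix=3
  agg=55, ix=4
  agg=78, ix=5

Final answer: 78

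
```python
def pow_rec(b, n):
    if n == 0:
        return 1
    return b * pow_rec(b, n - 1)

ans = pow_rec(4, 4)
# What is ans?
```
Call trace:
pow_rec(b=4, n=4)
  pow_rec(b=4, n=3)
    pow_rec(b=4, n=2)
      pow_rec(b=4, n=1)
        pow_rec(b=4, n=0)
        -> return 1
      -> return 4
    -> return 16
  -> return 64
-> return 256

Final answer: 256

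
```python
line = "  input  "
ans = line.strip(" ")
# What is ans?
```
Trace:
  line='  input  '
  line='  input  ', ans='input'

Final answer: 'input'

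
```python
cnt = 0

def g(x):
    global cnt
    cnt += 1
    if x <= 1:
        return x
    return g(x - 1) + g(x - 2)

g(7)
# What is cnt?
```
Call trace (a repeated sub-call is expanded the first time; later identical calls just restate its return value):
g(x=7)
  g(x=6)
    g(x=5)
      g(x=4)
        g(x=3)
          g(x=2)
            g(x=1)
            -> return 1
            g(x=0)
            -> return 0
          -> return 1
          g(x=1)
          -> return 1
        -> return 2
        g(x=2) -> return 1  (same call as traced above)
      -> return 3
      g(x=3) -> return 2  (same call as traced above)
    -> return 5
    g(x=4) -> return 3  (same call as traced above)
  -> return 8
  g(x=5) -> return 5  (same call as traced above)
-> return 13

cnt is incremented once per call, so count the calls in each subtree. Let C(x) = number of calls made by g(x).
C(0) = C(1) = 1 (base case, no recursion); C(x) = 1 + C(x - 1) + C(x - 2) otherwise.
C(2) = 1 + C(1) + C(0) = 1 + 1 + 1 = 3
C(3) = 1 + C(2) + C(1) = 1 + 3 + 1 = 5
C(4) = 1 + C(3) + C(2) = 1 + 5 + 3 = 9
C(5) = 1 + C(4) + C(3) = 1 + 9 + 5 = 15
C(6) = 1 + C(5) + C(4) = 1 + 15 + 9 = 25
C(7) = 1 + C(6) + C(5) = 1 + 25 + 15 = 41
cnt = C(7) = 41

Final answer: 41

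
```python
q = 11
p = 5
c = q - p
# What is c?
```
Trace:
  q=11
  q=11, p=5
  q=11, p=5, c=6

Final answer: 6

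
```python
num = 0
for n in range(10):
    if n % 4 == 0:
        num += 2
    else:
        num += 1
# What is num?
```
Trace:
  num=0
  num=2, n=0
  num=3, n=1
  num=4, n=2
  num=5, n=3
  num=7, n=4
  num=8, n=5
  num=9, n=6
  num=10, n=7
  num=12, n=8
  num=13, n=9

Final answer: 13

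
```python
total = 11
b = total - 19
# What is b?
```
Trace:
  total=11
  total=11, b=-8

Final answer: -8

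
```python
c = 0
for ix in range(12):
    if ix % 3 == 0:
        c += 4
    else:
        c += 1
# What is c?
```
Trace:
  c=0
  c=4, ix=0
  c=5, ix=1
  c=6, ix=2
  c=10, ix=3
  c=11, ix=4
  c=12, ix=5
  c=16, ix=6
  c=17, ix=7
  c=18, ix=8
  c=22, ix=9
  c=23, ix=10
  c=24, ix=11

Final answer: 24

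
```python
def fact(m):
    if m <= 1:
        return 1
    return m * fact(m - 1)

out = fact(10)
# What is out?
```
Call trace:
fact(m=10)
  fact(m=9)
    fact(m=8)
      fact(m=7)
        fact(m=6)
          fact(m=5)
            fact(m=4)
              fact(m=3)
                fact(m=2)
                  fact(m=1)
                  -> return 1
                -> return 2
              -> return 6
            -> return 24
          -> return 120
        -> return 720
      -> return 5040
    -> return 40320
  -> return 362880
-> return 3628800

Final answer: 3628800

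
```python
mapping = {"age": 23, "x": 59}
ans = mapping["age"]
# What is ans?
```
Trace:
  mapping={'age': 23, 'x': 59}
  mapping={'age': 23, 'x': 59}, ans=23

Final answer: 23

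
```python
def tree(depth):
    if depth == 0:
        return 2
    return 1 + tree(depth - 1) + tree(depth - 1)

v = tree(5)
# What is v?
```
Call trace (a repeated sub-call is expanded the first time; later identical calls just restate its return value):
tree(depth=5)
  tree(depth=4)
    tree(depth=3)
      tree(depth=2)
        tree(depth=1)
          tree(depth=0)
          -> return 2
          tree(depth=0)
          -> return 2
        -> return 5
        tree(depth=1) -> return 5  (same call as traced above)
      -> return 11
      tree(depth=2) -> return 11  (same call as traced above)
    -> return 23
    tree(depth=3) -> return 23  (same call as traced above)
  -> return 47
  tree(depth=4) -> return 47  (same call as traced above)
-> return 95

Final answer: 95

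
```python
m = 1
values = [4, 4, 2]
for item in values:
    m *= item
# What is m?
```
Trace:
  m=1
  m=4, item=4
  m=16, item=4
  m=32, item=2

Final answer: 32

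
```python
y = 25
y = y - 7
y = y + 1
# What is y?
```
Trace:
  y=25
  y=18
  y=19

Final answer: 19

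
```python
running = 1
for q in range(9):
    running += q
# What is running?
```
Trace:
  running=1
  running=1, q=0
  running=2, q=1
  running=4, q=2
  running=7, q=3
  running=11, q=4
  running=16, q=5
  running=22, q=6
  running=29, q=7
  running=37, q=8

Final answer: 37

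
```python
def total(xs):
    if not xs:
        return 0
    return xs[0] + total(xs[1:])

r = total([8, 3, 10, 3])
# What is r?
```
Call trace:
total(xs=[8, 3, 10, 3])
  total(xs=[3, 10, 3])
    total(xs=[10, 3])
      total(xs=[3])
        total(xs=[])
        -> return 0
      -> return 3
    -> return 13
  -> return 16
-> return 24

Final answer: 24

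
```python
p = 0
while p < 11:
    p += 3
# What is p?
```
Trace:
  p=0
  p=3
  p=6
  p=9
  p=12

Final answer: 12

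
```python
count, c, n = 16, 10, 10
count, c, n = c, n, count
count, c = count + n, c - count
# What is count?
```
Trace:
  count=16, c=10, n=10
  count=10, c=10, n=16
  count=26, c=0, n=16

Final answer: 26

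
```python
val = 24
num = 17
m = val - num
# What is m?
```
Trace:
  val=24
  val=24, num=17
  val=24, num=17, m=7

Final answer: 7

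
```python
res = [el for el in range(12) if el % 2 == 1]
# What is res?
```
Trace:
  el=0
  el=1
  el=2
  el=3
  el=4
  el=5
  el=6
  el=7
  el=8
  el=9
  el=10
  el=11
  res=[1, 3, 5, 7, 9, 11]

Final answer: [1, 3, 5, 7, 9, 11]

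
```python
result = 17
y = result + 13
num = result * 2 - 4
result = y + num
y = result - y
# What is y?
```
Trace:
  result=17
  result=17, y=30
  result=17, y=30, num=30
  result=60, y=30, num=30
  result=60, y=30, num=30

Final answer: 30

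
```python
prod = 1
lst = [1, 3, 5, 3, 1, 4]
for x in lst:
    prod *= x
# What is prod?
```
Trace:
  prod=1
  prod=1, x=1
  prod=3, x=3
  prod=15, x=5
  prod=45, x=3
  prod=45, x=1
  prod=180, x=4

Final answer: 180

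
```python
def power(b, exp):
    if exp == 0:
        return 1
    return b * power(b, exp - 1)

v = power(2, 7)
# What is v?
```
Call trace:
power(b=2, exp=7)
  power(b=2, exp=6)
    power(b=2, exp=5)
      power(b=2, exp=4)
        power(b=2, exp=3)
          power(b=2, exp=2)
            power(b=2, exp=1)
              power(b=2, exp=0)
              -> return 1
            -> return 2
          -> return 4
        -> return 8
      -> return 16
    -> return 32
  -> return 64
-> return 128

Final answer: 128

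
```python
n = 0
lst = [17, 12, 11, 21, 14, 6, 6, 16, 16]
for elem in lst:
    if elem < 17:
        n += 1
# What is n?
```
Trace:
  n=0
  n=0, elem=17
  n=1, elem=12
  n=2, elem=11
  n=2, elem=21
  n=3, elem=14
  n=4, elem=6
  n=5, elem=6
  n=6, elem=16
  n=7, elem=16

Final answer: 7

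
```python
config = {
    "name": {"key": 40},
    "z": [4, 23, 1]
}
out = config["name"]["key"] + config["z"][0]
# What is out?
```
Trace:
  config={'name': {'key': 40}, 'z': [4, 23, 1]}
  config={'name': {'key': 40}, 'z': [4, 23, 1]}, out=44

Final answer: 44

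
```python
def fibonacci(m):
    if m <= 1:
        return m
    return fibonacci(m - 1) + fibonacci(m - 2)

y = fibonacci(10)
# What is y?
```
Call trace (a repeated sub-call is expanded the first time; later identical calls just restate its return value):
fibonacci(m=10)
  fibonacci(m=9)
    fibonacci(m=8)
      fibonacci(m=7)
        fibonacci(m=6)
          fibonacci(m=5)
            fibonacci(m=4)
              fibonacci(m=3)
                fibonacci(m=2)
                  fibonacci(m=1)
                  -> return 1
                  fibonacci(m=0)
                  -> return 0
                -> return 1
                fibonacci(m=1)
                -> return 1
              -> return 2
              fibonacci(m=2) -> return 1  (same call as traced above)
            -> return 3
            fibonacci(m=3) -> return 2  (same call as traced above)
          -> return 5
          fibonacci(m=4) -> return 3  (same call as traced above)
        -> return 8
        fibonacci(m=5) -> return 5  (same call as traced above)
      -> return 13
      fibonacci(m=6) -> return 8  (same call as traced above)
    -> return 21
    fibonacci(m=7) -> return 13  (same call as traced above)
  -> return 34
  fibonacci(m=8) -> return 21  (same call as traced above)
-> return 55

Final answer: 55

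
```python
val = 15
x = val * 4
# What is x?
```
Trace:
  val=15
  val=15, x=60

Final answer: 60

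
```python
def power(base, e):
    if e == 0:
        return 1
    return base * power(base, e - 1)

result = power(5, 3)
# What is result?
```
Call trace:
power(base=5, e=3)
  power(base=5, e=2)
    power(base=5, e=1)
      power(base=5, e=0)
      -> return 1
    -> return 5
  -> return 25
-> return 125

Final answer: 125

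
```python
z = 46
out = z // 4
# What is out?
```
Trace:
  z=46
  z=46, out=11

Final answer: 11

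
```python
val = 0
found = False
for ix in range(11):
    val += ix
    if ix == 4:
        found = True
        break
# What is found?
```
Trace:
  val=0
  val=0, found=False
  val=0, found=False, ix=0
  val=1, found=False, ix=1
  val=3, found=False, ix=2
  val=6, found=False, ix=3
  val=10, found=True, ix=4

Final answer: True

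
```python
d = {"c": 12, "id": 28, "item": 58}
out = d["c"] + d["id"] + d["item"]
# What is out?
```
Trace:
  d={'c': 12, 'id': 28, 'item': 58}
  d={'c': 12, 'id': 28, 'item': 58}, out=98

Final answer: 98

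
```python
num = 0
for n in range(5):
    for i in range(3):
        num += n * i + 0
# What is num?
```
Trace:
  num=0
  num=0, n=0, i=0
  num=0, n=0, i=1
  num=0, n=0, i=2
  num=0, n=1, i=0
  num=1, n=1, i=1
  num=3, n=1, i=2
  num=3, n=2, i=0
  num=5, n=2, i=1
  num=9, n=2, i=2
  num=9, n=3, i=0
  num=12, n=3, i=1
  num=18, n=3, i=2
  num=18, n=4, i=0
  num=22, n=4, i=1
  num=30, n=4, i=2

Final answer: 30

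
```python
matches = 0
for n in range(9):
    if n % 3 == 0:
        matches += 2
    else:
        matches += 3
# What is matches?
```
Trace:
  matches=0
  matches=2, n=0
  matches=5, n=1
  matches=8, n=2
  matches=10, n=3
  matches=13, n=4
  matches=16, n=5
  matches=18, n=6
  matches=21, n=7
  matches=24, n=8

Final answer: 24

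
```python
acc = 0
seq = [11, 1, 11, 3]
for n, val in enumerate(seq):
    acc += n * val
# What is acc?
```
Trace:
  acc=0
  acc=0, n=0, val=11
  acc=1, n=1, val=1
  acc=23, n=2, val=11
  acc=32, n=3, val=3

Final answer: 32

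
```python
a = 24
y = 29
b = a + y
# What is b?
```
Trace:
  a=24
  a=24, y=29
  a=24, y=29, b=53

Final answer: 53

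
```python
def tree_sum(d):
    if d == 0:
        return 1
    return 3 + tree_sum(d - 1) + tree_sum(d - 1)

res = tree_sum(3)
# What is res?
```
Call trace (a repeated sub-call is expanded the first time; later identical calls just restate its return value):
tree_sum(d=3)
  tree_sum(d=2)
    tree_sum(d=1)
      tree_sum(d=0)
      -> return 1
      tree_sum(d=0)
      -> return 1
    -> return 5
    tree_sum(d=1) -> return 5  (same call as traced above)
  -> return 13
  tree_sum(d=2) -> return 13  (same call as traced above)
-> return 29

Final answer: 29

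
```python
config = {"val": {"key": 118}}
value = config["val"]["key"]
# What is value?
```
Trace:
  config={'val': {'key': 118}}
  config={'val': {'key': 118}}, value=118

Final answer: 118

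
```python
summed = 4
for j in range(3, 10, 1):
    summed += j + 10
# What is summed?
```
Trace:
  summed=4
  summed=17, j=3
  summed=31, j=4
  summed=46, j=5
  summed=62, j=6
  summed=79, j=7
  summed=97, j=8
  summed=116, j=9

Final answer: 116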